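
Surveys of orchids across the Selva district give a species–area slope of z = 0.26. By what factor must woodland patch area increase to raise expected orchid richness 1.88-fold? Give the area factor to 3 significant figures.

(A₂/A₁)^0.26 = 1.88, so A₂/A₁ = 1.88^(1/0.26) = 1.88^3.846
ln(A₂/A₁) = ln 1.88 / 0.26 = 0.6313 / 0.26 = 2.4280
A₂/A₁ = e^2.4280 ≈ 11.34

11.3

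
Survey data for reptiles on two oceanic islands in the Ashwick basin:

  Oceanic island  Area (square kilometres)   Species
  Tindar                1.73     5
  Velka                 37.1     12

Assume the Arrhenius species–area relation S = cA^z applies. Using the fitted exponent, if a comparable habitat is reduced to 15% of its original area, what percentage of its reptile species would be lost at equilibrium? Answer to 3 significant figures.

z = ln(12/5) / ln(37.1/1.73) = 0.8755 / 3.0655 = 0.2856
S_new/S_old = (A_new/A_old)^z = 0.15^0.2856 = exp(0.2856 × -1.8971) = 0.5817
Fraction lost = 1 − 0.5817 = 0.4183

41.8%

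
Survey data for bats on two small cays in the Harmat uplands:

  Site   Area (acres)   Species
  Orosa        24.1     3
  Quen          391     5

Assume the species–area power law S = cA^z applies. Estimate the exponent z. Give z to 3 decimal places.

Taking logs: ln S = ln c + z ln A, so z = (ln S₂ − ln S₁)/(ln A₂ − ln A₁).
z = ln(5/3) / ln(391/24.1) = ln(1.667) / ln(16.22) = 0.5108 / 2.7865 = 0.1833

0.183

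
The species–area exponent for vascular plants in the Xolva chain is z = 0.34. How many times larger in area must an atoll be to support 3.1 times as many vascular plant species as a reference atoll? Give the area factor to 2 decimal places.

27.87

(A₂/A₁)^0.34 = 3.1, so A₂/A₁ = 3.1^(1/0.34) = 3.1^2.941
ln(A₂/A₁) = ln 3.1 / 0.34 = 1.1314 / 0.34 = 3.3277
A₂/A₁ = e^3.3277 ≈ 27.87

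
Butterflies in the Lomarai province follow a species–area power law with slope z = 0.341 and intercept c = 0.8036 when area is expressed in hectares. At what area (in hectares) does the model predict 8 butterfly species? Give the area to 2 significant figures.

840 hectares

8 = 0.8036 × A^0.341  ⇒  A^0.341 = 8/0.8036 = 9.955
ln A = ln(9.955) / 0.341 = 2.2981 / 0.341 = 6.7393
A = e^6.7393 ≈ 845 hectares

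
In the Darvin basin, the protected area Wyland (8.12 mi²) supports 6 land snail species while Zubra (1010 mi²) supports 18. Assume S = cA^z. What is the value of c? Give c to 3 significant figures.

z = ln(S₂/S₁) / ln(A₂/A₁) = ln(18/6) / ln(1010/8.12) = 1.0986 / 4.8234 = 0.2278
c = S₁ / A₁^z = 6 / 8.12^0.2278 = 6 / 1.611 = 3.724

3.72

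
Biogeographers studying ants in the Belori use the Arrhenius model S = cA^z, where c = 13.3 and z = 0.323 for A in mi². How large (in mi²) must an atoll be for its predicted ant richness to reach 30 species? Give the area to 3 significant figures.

12.4 mi²

30 = 13.3 × A^0.323  ⇒  A^0.323 = 30/13.3 = 2.256
ln A = ln(2.256) / 0.323 = 0.8134 / 0.323 = 2.5184
A = e^2.5184 ≈ 12.41 mi²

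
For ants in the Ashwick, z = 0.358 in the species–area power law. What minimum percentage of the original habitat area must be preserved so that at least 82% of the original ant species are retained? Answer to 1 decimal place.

Need (A_new/A_old)^0.358 = 0.82, so A_new/A_old = 0.82^(1/0.358) = 0.82^2.793
ln(A_new/A_old) = ln 0.82 / 0.358 = -0.1985 / 0.358 = -0.5543
A_new/A_old = e^-0.5543 ≈ 0.5745

57.4%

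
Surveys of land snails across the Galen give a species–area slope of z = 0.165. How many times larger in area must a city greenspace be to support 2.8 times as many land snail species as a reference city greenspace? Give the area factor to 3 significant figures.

(A₂/A₁)^0.165 = 2.8, so A₂/A₁ = 2.8^(1/0.165) = 2.8^6.061
ln(A₂/A₁) = ln 2.8 / 0.165 = 1.0296 / 0.165 = 6.2401
A₂/A₁ = e^6.2401 ≈ 512.9

513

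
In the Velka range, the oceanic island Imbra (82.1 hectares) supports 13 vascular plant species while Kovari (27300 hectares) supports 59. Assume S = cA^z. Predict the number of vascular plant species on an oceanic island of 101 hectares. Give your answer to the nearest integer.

z = ln(59/13) / ln(27300/82.1) = 1.5126 / 5.8067 = 0.2605
c = 13 / 82.1^0.2605 = 13 / 3.153 = 4.124
S₃ = 4.124 × 101^0.2605 = 4.124 × 3.327 ≈ 13.72

14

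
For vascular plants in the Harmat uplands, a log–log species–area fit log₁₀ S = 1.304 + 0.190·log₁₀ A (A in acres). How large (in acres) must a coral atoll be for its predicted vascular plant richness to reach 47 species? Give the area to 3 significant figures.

86.6 acres

47 = 20.14 × A^0.19  ⇒  A^0.19 = 47/20.14 = 2.334
ln A = ln(2.334) / 0.19 = 0.8476 / 0.19 = 4.4609
A = e^4.4609 ≈ 86.57 acres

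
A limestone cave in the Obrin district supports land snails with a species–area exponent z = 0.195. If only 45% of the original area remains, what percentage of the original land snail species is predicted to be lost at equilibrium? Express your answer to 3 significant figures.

S_new/S_old = (A_new/A_old)^z = 0.45^0.195
= exp(0.195 × ln 0.45) = exp(0.195 × -0.7985) = exp(-0.1557) ≈ 0.8558
Fraction lost = 1 − 0.8558 = 0.1442

14.4%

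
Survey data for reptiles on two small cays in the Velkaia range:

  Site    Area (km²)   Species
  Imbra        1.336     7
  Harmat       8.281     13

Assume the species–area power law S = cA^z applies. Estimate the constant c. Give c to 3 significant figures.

z = ln(S₂/S₁) / ln(A₂/A₁) = ln(13/7) / ln(8.281/1.336) = 0.6190 / 1.8243 = 0.3393
c = S₁ / A₁^z = 7 / 1.336^0.3393 = 7 / 1.103 = 6.345

6.34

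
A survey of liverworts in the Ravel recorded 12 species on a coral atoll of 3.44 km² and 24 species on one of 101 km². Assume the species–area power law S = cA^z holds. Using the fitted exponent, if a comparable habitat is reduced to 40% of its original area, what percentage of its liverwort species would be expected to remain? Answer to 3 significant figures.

82.9%

z = ln(24/12) / ln(101/3.44) = 0.6931 / 3.3796 = 0.2051
S_new/S_old = (A_new/A_old)^z = 0.4^0.2051 = exp(0.2051 × -0.9163) = 0.8287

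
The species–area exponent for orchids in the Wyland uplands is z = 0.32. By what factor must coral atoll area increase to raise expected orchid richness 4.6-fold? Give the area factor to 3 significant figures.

118

(A₂/A₁)^0.32 = 4.6, so A₂/A₁ = 4.6^(1/0.32) = 4.6^3.125
ln(A₂/A₁) = ln 4.6 / 0.32 = 1.5261 / 0.32 = 4.7689
A₂/A₁ = e^4.7689 ≈ 117.8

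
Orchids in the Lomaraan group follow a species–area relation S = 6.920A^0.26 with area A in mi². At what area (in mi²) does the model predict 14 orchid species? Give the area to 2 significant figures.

14 = 6.92 × A^0.26  ⇒  A^0.26 = 14/6.92 = 2.023
ln A = ln(2.023) / 0.26 = 0.7046 / 0.26 = 2.7102
A = e^2.7102 ≈ 15.03 mi²

15 mi²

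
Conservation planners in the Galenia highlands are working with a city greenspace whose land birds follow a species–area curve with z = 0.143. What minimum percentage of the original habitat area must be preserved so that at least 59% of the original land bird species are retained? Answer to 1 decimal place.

2.5%

Need (A_new/A_old)^0.143 = 0.59, so A_new/A_old = 0.59^(1/0.143) = 0.59^6.993
ln(A_new/A_old) = ln 0.59 / 0.143 = -0.5276 / 0.143 = -3.6897
A_new/A_old = e^-3.6897 ≈ 0.02498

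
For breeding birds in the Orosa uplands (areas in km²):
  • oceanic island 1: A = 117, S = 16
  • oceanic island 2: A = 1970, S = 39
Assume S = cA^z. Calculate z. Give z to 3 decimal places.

0.316

Taking logs: ln S = ln c + z ln A, so z = (ln S₂ − ln S₁)/(ln A₂ − ln A₁).
z = ln(39/16) / ln(1970/117) = ln(2.438) / ln(16.84) = 0.8910 / 2.8236 = 0.3155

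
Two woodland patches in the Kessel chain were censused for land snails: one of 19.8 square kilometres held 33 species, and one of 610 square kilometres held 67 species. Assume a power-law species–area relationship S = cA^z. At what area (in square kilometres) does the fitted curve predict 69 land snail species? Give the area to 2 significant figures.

z = ln(67/33) / ln(610/19.8) = 0.7082 / 3.4278 = 0.2066
c = 33 / 19.8^0.2066 = 33 / 1.853 = 17.81
A = (69/17.81)^(1/0.2066) ⇒ ln A = ln(3.875)/0.2066 = 6.5558
A = e^6.5558 ≈ 703.3 square kilometres

700 square kilometres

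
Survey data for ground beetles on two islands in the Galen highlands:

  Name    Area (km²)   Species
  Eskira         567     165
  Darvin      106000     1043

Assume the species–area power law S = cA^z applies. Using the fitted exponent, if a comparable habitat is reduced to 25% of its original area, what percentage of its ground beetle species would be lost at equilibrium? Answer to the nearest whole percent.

39%

z = ln(1043/165) / ln(106000/567) = 1.8439 / 5.2308 = 0.3525
S_new/S_old = (A_new/A_old)^z = 0.25^0.3525 = exp(0.3525 × -1.3863) = 0.6134
Fraction lost = 1 − 0.6134 = 0.3866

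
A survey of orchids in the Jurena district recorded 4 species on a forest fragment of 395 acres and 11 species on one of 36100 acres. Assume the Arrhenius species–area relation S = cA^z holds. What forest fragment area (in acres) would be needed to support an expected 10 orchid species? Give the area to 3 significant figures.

z = ln(11/4) / ln(36100/395) = 1.0116 / 4.5152 = 0.2240
c = 4 / 395^0.2240 = 4 / 3.817 = 1.048
A = (10/1.048)^(1/0.2240) ⇒ ln A = ln(9.543)/0.2240 = 10.0686
A = e^10.0686 ≈ 23592 acres

23600 acres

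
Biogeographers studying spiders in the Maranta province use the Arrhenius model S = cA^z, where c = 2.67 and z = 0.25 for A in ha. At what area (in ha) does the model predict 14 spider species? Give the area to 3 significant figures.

756 ha

14 = 2.67 × A^0.25  ⇒  A^0.25 = 14/2.67 = 5.243
ln A = ln(5.243) / 0.25 = 1.6570 / 0.25 = 6.6279
A = e^6.6279 ≈ 755.9 ha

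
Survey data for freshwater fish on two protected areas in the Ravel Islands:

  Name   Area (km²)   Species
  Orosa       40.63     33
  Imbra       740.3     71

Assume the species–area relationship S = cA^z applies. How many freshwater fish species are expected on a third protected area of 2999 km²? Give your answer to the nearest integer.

103

z = ln(71/33) / ln(740.3/40.63) = 0.7662 / 2.9025 = 0.2640
c = 33 / 40.63^0.2640 = 33 / 2.659 = 12.41
S₃ = 12.41 × 2999^0.2640 = 12.41 × 8.276 ≈ 102.7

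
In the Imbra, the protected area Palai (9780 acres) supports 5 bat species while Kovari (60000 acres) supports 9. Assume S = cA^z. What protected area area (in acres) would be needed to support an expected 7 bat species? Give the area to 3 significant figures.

z = ln(9/5) / ln(60000/9780) = 0.5878 / 1.8140 = 0.3240
c = 5 / 9780^0.3240 = 5 / 19.63 = 0.2547
A = (7/0.2547)^(1/0.3240) ⇒ ln A = ln(27.49)/0.3240 = 10.2265
A = e^10.2265 ≈ 27626 acres

27600 acres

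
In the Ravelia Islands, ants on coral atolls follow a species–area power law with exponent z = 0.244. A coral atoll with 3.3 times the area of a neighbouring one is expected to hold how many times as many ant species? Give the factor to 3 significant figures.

S₂/S₁ = (A₂/A₁)^z = 3.3^0.244
ln(S₂/S₁) = 0.244 × ln 3.3 = 0.244 × 1.1939 = 0.2913
S₂/S₁ = e^0.2913 ≈ 1.338

1.34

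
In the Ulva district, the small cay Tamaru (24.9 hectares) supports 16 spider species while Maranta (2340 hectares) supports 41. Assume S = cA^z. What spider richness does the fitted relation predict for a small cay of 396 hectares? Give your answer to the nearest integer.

28

z = ln(41/16) / ln(2340/24.9) = 0.9410 / 4.5430 = 0.2071
c = 16 / 24.9^0.2071 = 16 / 1.946 = 8.221
S₃ = 8.221 × 396^0.2071 = 8.221 × 3.452 ≈ 28.38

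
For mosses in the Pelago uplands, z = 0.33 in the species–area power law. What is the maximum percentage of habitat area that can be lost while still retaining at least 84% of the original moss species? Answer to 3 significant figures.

Need (A_new/A_old)^0.33 = 0.84, so A_new/A_old = 0.84^(1/0.33) = 0.84^3.03
ln(A_new/A_old) = ln 0.84 / 0.33 = -0.1744 / 0.33 = -0.5283
A_new/A_old = e^-0.5283 ≈ 0.5896
Fraction that can be lost = 1 − 0.5896 = 0.4104

41.0%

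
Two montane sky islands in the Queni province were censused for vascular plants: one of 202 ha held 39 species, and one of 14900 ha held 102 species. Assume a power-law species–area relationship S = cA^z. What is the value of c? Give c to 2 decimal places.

z = ln(S₂/S₁) / ln(A₂/A₁) = ln(102/39) / ln(14900/202) = 0.9614 / 4.3008 = 0.2235
c = S₁ / A₁^z = 39 / 202^0.2235 = 39 / 3.276 = 11.9

11.90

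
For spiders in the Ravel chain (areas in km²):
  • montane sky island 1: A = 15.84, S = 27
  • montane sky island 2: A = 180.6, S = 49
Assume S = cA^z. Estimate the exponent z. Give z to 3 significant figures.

0.245

Taking logs: ln S = ln c + z ln A, so z = (ln S₂ − ln S₁)/(ln A₂ − ln A₁).
z = ln(49/27) / ln(180.6/15.84) = ln(1.815) / ln(11.4) = 0.5960 / 2.4337 = 0.2449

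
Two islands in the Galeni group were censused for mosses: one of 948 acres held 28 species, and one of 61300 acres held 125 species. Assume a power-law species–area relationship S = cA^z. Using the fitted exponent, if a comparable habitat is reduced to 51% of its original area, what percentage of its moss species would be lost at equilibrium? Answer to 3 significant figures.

21.5%

z = ln(125/28) / ln(61300/948) = 1.4961 / 4.1692 = 0.3588
S_new/S_old = (A_new/A_old)^z = 0.51^0.3588 = exp(0.3588 × -0.6733) = 0.7853
Fraction lost = 1 − 0.7853 = 0.2147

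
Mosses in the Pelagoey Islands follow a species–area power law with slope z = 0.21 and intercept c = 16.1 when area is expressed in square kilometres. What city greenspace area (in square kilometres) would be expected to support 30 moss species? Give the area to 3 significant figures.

30 = 16.1 × A^0.21  ⇒  A^0.21 = 30/16.1 = 1.863
ln A = ln(1.863) / 0.21 = 0.6224 / 0.21 = 2.9637
A = e^2.9637 ≈ 19.37 square kilometres

19.4 square kilometres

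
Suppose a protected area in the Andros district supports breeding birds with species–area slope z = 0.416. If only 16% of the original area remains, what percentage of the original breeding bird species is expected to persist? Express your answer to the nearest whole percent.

S_new/S_old = (A_new/A_old)^z = 0.16^0.416
= exp(0.416 × ln 0.16) = exp(0.416 × -1.8326) = exp(-0.7624) ≈ 0.4666

47%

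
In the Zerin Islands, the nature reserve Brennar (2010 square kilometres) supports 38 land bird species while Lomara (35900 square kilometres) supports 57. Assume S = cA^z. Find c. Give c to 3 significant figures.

z = ln(S₂/S₁) / ln(A₂/A₁) = ln(57/38) / ln(35900/2010) = 0.4055 / 2.8826 = 0.1407
c = S₁ / A₁^z = 38 / 2010^0.1407 = 38 / 2.915 = 13.04

13.0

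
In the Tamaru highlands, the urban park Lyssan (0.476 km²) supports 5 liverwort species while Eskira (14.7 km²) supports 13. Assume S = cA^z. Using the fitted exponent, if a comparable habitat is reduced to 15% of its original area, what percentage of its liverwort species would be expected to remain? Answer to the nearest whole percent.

z = ln(13/5) / ln(14.7/0.476) = 0.9555 / 3.4302 = 0.2786
S_new/S_old = (A_new/A_old)^z = 0.15^0.2786 = exp(0.2786 × -1.8971) = 0.5895

59%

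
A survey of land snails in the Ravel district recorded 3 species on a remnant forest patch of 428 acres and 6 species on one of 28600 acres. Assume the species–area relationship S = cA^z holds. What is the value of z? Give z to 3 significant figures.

Taking logs: ln S = ln c + z ln A, so z = (ln S₂ − ln S₁)/(ln A₂ − ln A₁).
z = ln(6/3) / ln(28600/428) = ln(2) / ln(66.82) = 0.6931 / 4.2020 = 0.1650

0.165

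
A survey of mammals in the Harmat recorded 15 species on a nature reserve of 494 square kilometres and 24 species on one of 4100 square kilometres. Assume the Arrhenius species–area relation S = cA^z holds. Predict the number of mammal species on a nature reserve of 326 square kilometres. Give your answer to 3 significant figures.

13.7

z = ln(24/15) / ln(4100/494) = 0.4700 / 2.1162 = 0.2221
c = 15 / 494^0.2221 = 15 / 3.965 = 3.783
S₃ = 3.783 × 326^0.2221 = 3.783 × 3.616 ≈ 13.68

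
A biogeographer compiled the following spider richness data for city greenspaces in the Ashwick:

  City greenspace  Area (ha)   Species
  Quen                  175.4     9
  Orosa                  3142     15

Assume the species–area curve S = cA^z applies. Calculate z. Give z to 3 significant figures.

0.177

Taking logs: ln S = ln c + z ln A, so z = (ln S₂ − ln S₁)/(ln A₂ − ln A₁).
z = ln(15/9) / ln(3142/175.4) = ln(1.667) / ln(17.91) = 0.5108 / 2.8855 = 0.1770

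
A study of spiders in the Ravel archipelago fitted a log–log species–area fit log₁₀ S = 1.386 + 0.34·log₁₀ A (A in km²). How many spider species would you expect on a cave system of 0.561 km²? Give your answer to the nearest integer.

20 species

S = 24.32 × 0.561^0.34
ln S = ln 24.32 + 0.34 × ln 0.561 = 3.1914 + 0.34 × -0.5780 = 2.9949
S = e^2.9949 ≈ 19.98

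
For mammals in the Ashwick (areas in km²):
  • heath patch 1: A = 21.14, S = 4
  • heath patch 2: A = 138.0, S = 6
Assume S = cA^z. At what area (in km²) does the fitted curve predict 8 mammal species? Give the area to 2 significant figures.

520 km²

z = ln(6/4) / ln(138/21.14) = 0.4055 / 1.8761 = 0.2161
c = 4 / 21.14^0.2161 = 4 / 1.934 = 2.069
A = (8/2.069)^(1/0.2161) ⇒ ln A = ln(3.867)/0.2161 = 6.2584
A = e^6.2584 ≈ 522.4 km²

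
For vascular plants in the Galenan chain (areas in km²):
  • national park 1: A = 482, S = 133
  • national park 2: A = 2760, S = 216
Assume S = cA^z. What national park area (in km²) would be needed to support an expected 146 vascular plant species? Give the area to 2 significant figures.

670 km²

z = ln(216/133) / ln(2760/482) = 0.4849 / 1.7450 = 0.2779
c = 133 / 482^0.2779 = 133 / 5.567 = 23.89
A = (146/23.89)^(1/0.2779) ⇒ ln A = ln(6.111)/0.2779 = 6.5135
A = e^6.5135 ≈ 674.2 km²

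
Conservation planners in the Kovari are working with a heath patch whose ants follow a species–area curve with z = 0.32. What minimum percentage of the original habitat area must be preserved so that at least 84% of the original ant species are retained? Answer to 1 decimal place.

Need (A_new/A_old)^0.32 = 0.84, so A_new/A_old = 0.84^(1/0.32) = 0.84^3.125
ln(A_new/A_old) = ln 0.84 / 0.32 = -0.1744 / 0.32 = -0.5449
A_new/A_old = e^-0.5449 ≈ 0.5799

58.0%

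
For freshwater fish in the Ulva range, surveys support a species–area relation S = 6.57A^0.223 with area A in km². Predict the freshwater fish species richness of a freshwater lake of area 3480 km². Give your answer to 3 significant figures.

40.5

S = 6.57 × 3480^0.223
ln S = ln 6.57 + 0.223 × ln 3480 = 1.8825 + 0.223 × 8.1548 = 3.7010
S = e^3.7010 ≈ 40.49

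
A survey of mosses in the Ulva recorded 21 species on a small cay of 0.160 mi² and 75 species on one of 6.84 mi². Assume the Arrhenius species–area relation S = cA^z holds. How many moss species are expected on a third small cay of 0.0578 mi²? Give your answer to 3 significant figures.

14.9

z = ln(75/21) / ln(6.84/0.16) = 1.2730 / 3.7554 = 0.3390
c = 21 / 0.16^0.3390 = 21 / 0.5373 = 39.08
S₃ = 39.08 × 0.0578^0.3390 = 39.08 × 0.3805 ≈ 14.87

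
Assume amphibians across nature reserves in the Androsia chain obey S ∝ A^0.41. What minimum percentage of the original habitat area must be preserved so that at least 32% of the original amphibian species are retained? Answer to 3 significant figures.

6.21%

Need (A_new/A_old)^0.41 = 0.32, so A_new/A_old = 0.32^(1/0.41) = 0.32^2.439
ln(A_new/A_old) = ln 0.32 / 0.41 = -1.1394 / 0.41 = -2.7791
A_new/A_old = e^-2.7791 ≈ 0.06209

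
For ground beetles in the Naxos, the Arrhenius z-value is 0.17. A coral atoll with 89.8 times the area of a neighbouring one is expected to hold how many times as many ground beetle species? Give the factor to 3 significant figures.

2.15

S₂/S₁ = (A₂/A₁)^z = 89.8^0.17
ln(S₂/S₁) = 0.17 × ln 89.8 = 0.17 × 4.4976 = 0.7646
S₂/S₁ = e^0.7646 ≈ 2.148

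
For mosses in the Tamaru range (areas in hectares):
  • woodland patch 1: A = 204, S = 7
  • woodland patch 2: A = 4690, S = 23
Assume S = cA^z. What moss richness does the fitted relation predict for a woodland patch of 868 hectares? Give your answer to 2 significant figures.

z = ln(23/7) / ln(4690/204) = 1.1896 / 3.1351 = 0.3794
c = 7 / 204^0.3794 = 7 / 7.523 = 0.9305
S₃ = 0.9305 × 868^0.3794 = 0.9305 × 13.03 ≈ 12.13

12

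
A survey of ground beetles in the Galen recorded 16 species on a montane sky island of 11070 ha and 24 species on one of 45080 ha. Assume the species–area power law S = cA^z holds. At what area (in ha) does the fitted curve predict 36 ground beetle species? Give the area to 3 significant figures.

z = ln(24/16) / ln(45080/11070) = 0.4055 / 1.4042 = 0.2888
c = 16 / 11070^0.2888 = 16 / 14.71 = 1.087
A = (36/1.087)^(1/0.2888) ⇒ ln A = ln(33.11)/0.2888 = 12.1204
A = e^12.1204 ≈ 183578 ha

184000 ha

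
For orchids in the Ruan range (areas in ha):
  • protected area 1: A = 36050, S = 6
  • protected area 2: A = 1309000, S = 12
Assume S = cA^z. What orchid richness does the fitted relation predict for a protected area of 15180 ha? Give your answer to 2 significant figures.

5.1

z = ln(12/6) / ln(1309000/36050) = 0.6931 / 3.5921 = 0.1930
c = 6 / 36050^0.1930 = 6 / 7.574 = 0.7922
S₃ = 0.7922 × 15180^0.1930 = 0.7922 × 6.41 ≈ 5.078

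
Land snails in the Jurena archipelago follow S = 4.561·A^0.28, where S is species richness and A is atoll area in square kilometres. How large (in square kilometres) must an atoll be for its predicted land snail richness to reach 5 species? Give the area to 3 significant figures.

5 = 4.561 × A^0.28  ⇒  A^0.28 = 5/4.561 = 1.096
ln A = ln(1.096) / 0.28 = 0.0919 / 0.28 = 0.3282
A = e^0.3282 ≈ 1.388 square kilometres

1.39 square kilometres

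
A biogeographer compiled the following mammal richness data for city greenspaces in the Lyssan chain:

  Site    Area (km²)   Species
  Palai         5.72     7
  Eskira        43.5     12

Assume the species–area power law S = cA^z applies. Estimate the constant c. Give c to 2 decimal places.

z = ln(S₂/S₁) / ln(A₂/A₁) = ln(12/7) / ln(43.5/5.72) = 0.5390 / 2.0288 = 0.2657
c = S₁ / A₁^z = 7 / 5.72^0.2657 = 7 / 1.589 = 4.404

4.40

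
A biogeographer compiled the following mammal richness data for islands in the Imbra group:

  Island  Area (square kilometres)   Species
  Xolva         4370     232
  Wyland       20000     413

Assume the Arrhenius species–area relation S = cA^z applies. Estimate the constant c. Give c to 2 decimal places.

z = ln(S₂/S₁) / ln(A₂/A₁) = ln(413/232) / ln(20000/4370) = 0.5767 / 1.5210 = 0.3792
c = S₁ / A₁^z = 232 / 4370^0.3792 = 232 / 24.01 = 9.663

9.66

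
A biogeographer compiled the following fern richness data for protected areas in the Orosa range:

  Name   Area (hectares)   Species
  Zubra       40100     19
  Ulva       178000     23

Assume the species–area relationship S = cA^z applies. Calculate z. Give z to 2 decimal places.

0.13

Taking logs: ln S = ln c + z ln A, so z = (ln S₂ − ln S₁)/(ln A₂ − ln A₁).
z = ln(23/19) / ln(178000/40100) = ln(1.211) / ln(4.439) = 0.1911 / 1.4904 = 0.1282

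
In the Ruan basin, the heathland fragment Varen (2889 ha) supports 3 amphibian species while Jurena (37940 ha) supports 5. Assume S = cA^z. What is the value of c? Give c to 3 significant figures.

0.617

z = ln(S₂/S₁) / ln(A₂/A₁) = ln(5/3) / ln(37940/2889) = 0.5108 / 2.5751 = 0.1984
c = S₁ / A₁^z = 3 / 2889^0.1984 = 3 / 4.859 = 0.6175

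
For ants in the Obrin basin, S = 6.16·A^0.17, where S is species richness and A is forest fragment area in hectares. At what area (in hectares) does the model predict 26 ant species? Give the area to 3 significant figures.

26 = 6.16 × A^0.17  ⇒  A^0.17 = 26/6.16 = 4.221
ln A = ln(4.221) / 0.17 = 1.4400 / 0.17 = 8.4707
A = e^8.4707 ≈ 4773 hectares

4770 hectares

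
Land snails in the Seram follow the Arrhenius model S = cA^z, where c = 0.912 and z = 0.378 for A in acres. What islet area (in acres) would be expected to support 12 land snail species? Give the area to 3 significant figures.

914 acres

12 = 0.912 × A^0.378  ⇒  A^0.378 = 12/0.912 = 13.16
ln A = ln(13.16) / 0.378 = 2.5770 / 0.378 = 6.8175
A = e^6.8175 ≈ 913.7 acres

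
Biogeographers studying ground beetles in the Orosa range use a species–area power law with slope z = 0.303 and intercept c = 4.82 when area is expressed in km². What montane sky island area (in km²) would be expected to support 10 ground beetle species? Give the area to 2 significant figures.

11 km²

10 = 4.82 × A^0.303  ⇒  A^0.303 = 10/4.82 = 2.075
ln A = ln(2.075) / 0.303 = 0.7298 / 0.303 = 2.4086
A = e^2.4086 ≈ 11.12 km²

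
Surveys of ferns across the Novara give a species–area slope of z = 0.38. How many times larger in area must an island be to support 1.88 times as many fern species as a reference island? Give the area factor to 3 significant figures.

5.27

(A₂/A₁)^0.38 = 1.88, so A₂/A₁ = 1.88^(1/0.38) = 1.88^2.632
ln(A₂/A₁) = ln 1.88 / 0.38 = 0.6313 / 0.38 = 1.6612
A₂/A₁ = e^1.6612 ≈ 5.266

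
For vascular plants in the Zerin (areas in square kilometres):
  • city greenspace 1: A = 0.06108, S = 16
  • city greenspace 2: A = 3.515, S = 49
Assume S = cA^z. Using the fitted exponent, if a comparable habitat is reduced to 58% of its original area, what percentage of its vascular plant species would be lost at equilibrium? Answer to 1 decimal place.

z = ln(49/16) / ln(3.515/0.06108) = 1.1192 / 4.0526 = 0.2762
S_new/S_old = (A_new/A_old)^z = 0.58^0.2762 = exp(0.2762 × -0.5447) = 0.8603
Fraction lost = 1 − 0.8603 = 0.1397

14.0%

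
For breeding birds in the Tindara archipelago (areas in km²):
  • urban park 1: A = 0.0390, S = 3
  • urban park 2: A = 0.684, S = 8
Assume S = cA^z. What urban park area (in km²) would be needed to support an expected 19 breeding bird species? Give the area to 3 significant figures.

z = ln(8/3) / ln(0.684/0.039) = 0.9808 / 2.8644 = 0.3424
c = 3 / 0.039^0.3424 = 3 / 0.3293 = 9.111
A = (19/9.111)^(1/0.3424) ⇒ ln A = ln(2.085)/0.3424 = 2.1463
A = e^2.1463 ≈ 8.553 km²

8.55 km²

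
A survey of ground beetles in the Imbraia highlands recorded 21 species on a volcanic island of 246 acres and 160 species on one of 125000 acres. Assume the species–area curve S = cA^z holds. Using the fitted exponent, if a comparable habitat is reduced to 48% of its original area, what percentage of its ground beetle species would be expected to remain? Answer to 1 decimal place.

z = ln(160/21) / ln(125000/246) = 2.0307 / 6.2307 = 0.3259
S_new/S_old = (A_new/A_old)^z = 0.48^0.3259 = exp(0.3259 × -0.7340) = 0.7873

78.7%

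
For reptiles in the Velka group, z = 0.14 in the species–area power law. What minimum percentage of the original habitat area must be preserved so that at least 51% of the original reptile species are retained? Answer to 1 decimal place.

Need (A_new/A_old)^0.14 = 0.51, so A_new/A_old = 0.51^(1/0.14) = 0.51^7.143
ln(A_new/A_old) = ln 0.51 / 0.14 = -0.6733 / 0.14 = -4.8096
A_new/A_old = e^-4.8096 ≈ 0.008151

0.8%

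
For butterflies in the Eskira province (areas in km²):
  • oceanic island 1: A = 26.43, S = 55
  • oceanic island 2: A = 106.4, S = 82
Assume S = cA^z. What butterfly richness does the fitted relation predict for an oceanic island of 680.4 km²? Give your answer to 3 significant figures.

140

z = ln(82/55) / ln(106.4/26.43) = 0.3994 / 1.3927 = 0.2868
c = 55 / 26.43^0.2868 = 55 / 2.557 = 21.51
S₃ = 21.51 × 680.4^0.2868 = 21.51 × 6.492 ≈ 139.6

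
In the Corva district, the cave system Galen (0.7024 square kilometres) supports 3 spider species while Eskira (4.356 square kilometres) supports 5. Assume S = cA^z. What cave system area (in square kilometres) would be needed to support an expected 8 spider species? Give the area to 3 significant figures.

23.3 square kilometres

z = ln(5/3) / ln(4.356/0.7024) = 0.5108 / 1.8248 = 0.2799
c = 3 / 0.7024^0.2799 = 3 / 0.9058 = 3.312
A = (8/3.312)^(1/0.2799) ⇒ ln A = ln(2.416)/0.2799 = 3.1505
A = e^3.1505 ≈ 23.35 square kilometres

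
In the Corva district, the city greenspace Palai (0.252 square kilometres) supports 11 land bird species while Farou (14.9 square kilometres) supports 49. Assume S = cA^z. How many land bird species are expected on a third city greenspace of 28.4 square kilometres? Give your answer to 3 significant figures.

62.1

z = ln(49/11) / ln(14.9/0.252) = 1.4939 / 4.0797 = 0.3662
c = 11 / 0.252^0.3662 = 11 / 0.6037 = 18.22
S₃ = 18.22 × 28.4^0.3662 = 18.22 × 3.406 ≈ 62.05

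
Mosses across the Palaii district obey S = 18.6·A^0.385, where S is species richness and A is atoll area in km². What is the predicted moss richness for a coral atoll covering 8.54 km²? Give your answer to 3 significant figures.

42.5

S = 18.6 × 8.54^0.385 = 18.6 × 2.284 ≈ 42.47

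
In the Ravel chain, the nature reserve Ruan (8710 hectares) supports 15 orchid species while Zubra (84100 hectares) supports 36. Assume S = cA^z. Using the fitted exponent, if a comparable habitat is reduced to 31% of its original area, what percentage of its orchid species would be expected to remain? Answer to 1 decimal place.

z = ln(36/15) / ln(84100/8710) = 0.8755 / 2.2675 = 0.3861
S_new/S_old = (A_new/A_old)^z = 0.31^0.3861 = exp(0.3861 × -1.1712) = 0.6362

63.6%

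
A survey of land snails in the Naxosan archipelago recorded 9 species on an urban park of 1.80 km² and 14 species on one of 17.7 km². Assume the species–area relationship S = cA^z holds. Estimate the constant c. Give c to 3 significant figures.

z = ln(S₂/S₁) / ln(A₂/A₁) = ln(14/9) / ln(17.7/1.8) = 0.4418 / 2.2858 = 0.1933
c = S₁ / A₁^z = 9 / 1.8^0.1933 = 9 / 1.12 = 8.033

8.03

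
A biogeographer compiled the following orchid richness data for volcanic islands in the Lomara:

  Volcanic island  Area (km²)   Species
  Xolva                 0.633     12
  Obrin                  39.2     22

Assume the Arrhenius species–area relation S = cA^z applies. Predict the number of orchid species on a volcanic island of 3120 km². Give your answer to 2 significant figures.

z = ln(22/12) / ln(39.2/0.633) = 0.6061 / 4.1260 = 0.1469
c = 12 / 0.633^0.1469 = 12 / 0.935 = 12.83
S₃ = 12.83 × 3120^0.1469 = 12.83 × 3.261 ≈ 41.85

42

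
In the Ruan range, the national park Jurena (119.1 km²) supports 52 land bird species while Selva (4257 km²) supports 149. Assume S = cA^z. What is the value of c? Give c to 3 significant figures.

z = ln(S₂/S₁) / ln(A₂/A₁) = ln(149/52) / ln(4257/119.1) = 1.0527 / 3.5764 = 0.2944
c = S₁ / A₁^z = 52 / 119.1^0.2944 = 52 / 4.084 = 12.73

12.7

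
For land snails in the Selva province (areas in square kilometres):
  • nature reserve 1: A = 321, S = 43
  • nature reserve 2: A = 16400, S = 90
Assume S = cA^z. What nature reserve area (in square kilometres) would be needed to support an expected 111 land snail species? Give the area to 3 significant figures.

z = ln(90/43) / ln(16400/321) = 0.7386 / 3.9336 = 0.1878
c = 43 / 321^0.1878 = 43 / 2.956 = 14.55
A = (111/14.55)^(1/0.1878) ⇒ ln A = ln(7.63)/0.1878 = 10.8219
A = e^10.8219 ≈ 50108 square kilometres

50100 square kilometres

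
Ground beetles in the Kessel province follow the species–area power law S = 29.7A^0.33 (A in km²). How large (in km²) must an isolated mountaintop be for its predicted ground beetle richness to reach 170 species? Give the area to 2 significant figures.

200 km²

170 = 29.7 × A^0.33  ⇒  A^0.33 = 170/29.7 = 5.724
ln A = ln(5.724) / 0.33 = 1.7447 / 0.33 = 5.2868
A = e^5.2868 ≈ 197.7 km²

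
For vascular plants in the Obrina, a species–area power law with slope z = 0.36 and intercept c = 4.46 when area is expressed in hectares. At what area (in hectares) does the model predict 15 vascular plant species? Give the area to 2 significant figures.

29 hectares

15 = 4.46 × A^0.36  ⇒  A^0.36 = 15/4.46 = 3.363
ln A = ln(3.363) / 0.36 = 1.2129 / 0.36 = 3.3692
A = e^3.3692 ≈ 29.05 hectares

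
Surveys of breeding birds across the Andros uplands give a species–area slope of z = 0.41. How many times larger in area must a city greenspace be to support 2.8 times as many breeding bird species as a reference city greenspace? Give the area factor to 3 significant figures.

(A₂/A₁)^0.41 = 2.8, so A₂/A₁ = 2.8^(1/0.41) = 2.8^2.439
ln(A₂/A₁) = ln 2.8 / 0.41 = 1.0296 / 0.41 = 2.5113
A₂/A₁ = e^2.5113 ≈ 12.32

12.3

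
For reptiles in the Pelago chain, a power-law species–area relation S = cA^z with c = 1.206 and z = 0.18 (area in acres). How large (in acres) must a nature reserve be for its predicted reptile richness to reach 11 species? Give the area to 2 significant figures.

11 = 1.206 × A^0.18  ⇒  A^0.18 = 11/1.206 = 9.121
ln A = ln(9.121) / 0.18 = 2.2106 / 0.18 = 12.2810
A = e^12.2810 ≈ 215569 acres

220000 acres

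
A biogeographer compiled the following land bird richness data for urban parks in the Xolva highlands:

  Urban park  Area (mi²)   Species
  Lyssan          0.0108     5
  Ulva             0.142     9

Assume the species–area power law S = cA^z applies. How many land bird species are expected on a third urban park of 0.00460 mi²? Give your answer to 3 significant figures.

z = ln(9/5) / ln(0.142/0.0108) = 0.5878 / 2.5763 = 0.2282
c = 5 / 0.0108^0.2282 = 5 / 0.3559 = 14.05
S₃ = 14.05 × 0.0046^0.2282 = 14.05 × 0.2929 ≈ 4.115

4.12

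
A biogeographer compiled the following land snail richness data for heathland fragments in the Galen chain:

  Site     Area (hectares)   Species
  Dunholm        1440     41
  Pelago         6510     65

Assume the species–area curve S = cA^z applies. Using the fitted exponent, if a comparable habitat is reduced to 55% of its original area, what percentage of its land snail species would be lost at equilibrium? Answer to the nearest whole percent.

z = ln(65/41) / ln(6510/1440) = 0.4608 / 1.5087 = 0.3054
S_new/S_old = (A_new/A_old)^z = 0.55^0.3054 = exp(0.3054 × -0.5978) = 0.8331
Fraction lost = 1 − 0.8331 = 0.1669

17%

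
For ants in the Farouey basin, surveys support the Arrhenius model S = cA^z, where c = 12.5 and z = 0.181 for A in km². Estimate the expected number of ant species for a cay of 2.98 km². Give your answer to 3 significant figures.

15.2

S = 12.5 × 2.98^0.181
ln S = ln 12.5 + 0.181 × ln 2.98 = 2.5257 + 0.181 × 1.0919 = 2.7234
S = e^2.7234 ≈ 15.23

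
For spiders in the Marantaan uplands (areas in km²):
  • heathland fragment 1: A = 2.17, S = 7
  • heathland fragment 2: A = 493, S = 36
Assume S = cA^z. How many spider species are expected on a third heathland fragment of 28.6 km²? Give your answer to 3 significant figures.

15.2

z = ln(36/7) / ln(493/2.17) = 1.6376 / 5.4258 = 0.3018
c = 7 / 2.17^0.3018 = 7 / 1.263 = 5.54
S₃ = 5.54 × 28.6^0.3018 = 5.54 × 2.751 ≈ 15.24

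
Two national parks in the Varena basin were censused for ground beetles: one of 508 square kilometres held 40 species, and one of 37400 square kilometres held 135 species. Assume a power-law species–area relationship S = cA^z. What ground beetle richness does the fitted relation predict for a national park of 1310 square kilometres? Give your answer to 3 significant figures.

z = ln(135/40) / ln(37400/508) = 1.2164 / 4.2989 = 0.2830
c = 40 / 508^0.2830 = 40 / 5.829 = 6.862
S₃ = 6.862 × 1310^0.2830 = 6.862 × 7.621 ≈ 52.3

52.3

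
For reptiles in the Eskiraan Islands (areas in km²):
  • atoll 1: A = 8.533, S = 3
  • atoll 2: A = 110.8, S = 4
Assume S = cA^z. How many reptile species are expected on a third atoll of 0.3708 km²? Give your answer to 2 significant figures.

z = ln(4/3) / ln(110.8/8.533) = 0.2877 / 2.5638 = 0.1122
c = 3 / 8.533^0.1122 = 3 / 1.272 = 2.359
S₃ = 2.359 × 0.3708^0.1122 = 2.359 × 0.8947 ≈ 2.11

2.1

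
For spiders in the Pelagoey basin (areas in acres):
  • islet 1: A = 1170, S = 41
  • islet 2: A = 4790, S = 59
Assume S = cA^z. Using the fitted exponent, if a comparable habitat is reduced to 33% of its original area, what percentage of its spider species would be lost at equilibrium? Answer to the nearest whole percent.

25%

z = ln(59/41) / ln(4790/1170) = 0.3640 / 1.4095 = 0.2582
S_new/S_old = (A_new/A_old)^z = 0.33^0.2582 = exp(0.2582 × -1.1087) = 0.7511
Fraction lost = 1 − 0.7511 = 0.2489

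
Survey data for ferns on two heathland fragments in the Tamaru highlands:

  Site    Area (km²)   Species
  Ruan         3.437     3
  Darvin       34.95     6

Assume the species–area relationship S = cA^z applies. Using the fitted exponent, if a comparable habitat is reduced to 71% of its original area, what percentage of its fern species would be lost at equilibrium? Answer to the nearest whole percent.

z = ln(6/3) / ln(34.95/3.437) = 0.6931 / 2.3193 = 0.2989
S_new/S_old = (A_new/A_old)^z = 0.71^0.2989 = exp(0.2989 × -0.3425) = 0.9027
Fraction lost = 1 − 0.9027 = 0.09729

10%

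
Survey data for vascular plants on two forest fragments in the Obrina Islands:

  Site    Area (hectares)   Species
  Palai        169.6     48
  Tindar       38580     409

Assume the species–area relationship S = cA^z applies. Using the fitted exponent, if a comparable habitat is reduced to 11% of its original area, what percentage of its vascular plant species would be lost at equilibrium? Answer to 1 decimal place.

z = ln(409/48) / ln(38580/169.6) = 2.1425 / 5.4270 = 0.3948
S_new/S_old = (A_new/A_old)^z = 0.11^0.3948 = exp(0.3948 × -2.2073) = 0.4184
Fraction lost = 1 − 0.4184 = 0.5816

58.2%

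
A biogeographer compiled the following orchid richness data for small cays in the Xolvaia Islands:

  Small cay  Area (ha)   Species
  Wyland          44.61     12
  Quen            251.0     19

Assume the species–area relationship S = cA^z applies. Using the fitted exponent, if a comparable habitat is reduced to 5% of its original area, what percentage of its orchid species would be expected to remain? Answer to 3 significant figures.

45.1%

z = ln(19/12) / ln(251/44.61) = 0.4595 / 1.7275 = 0.2660
S_new/S_old = (A_new/A_old)^z = 0.05^0.2660 = exp(0.2660 × -2.9957) = 0.4507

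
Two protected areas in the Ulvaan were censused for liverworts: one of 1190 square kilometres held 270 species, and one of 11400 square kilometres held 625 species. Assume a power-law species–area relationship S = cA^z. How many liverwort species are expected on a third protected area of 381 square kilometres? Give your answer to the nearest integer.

z = ln(625/270) / ln(11400/1190) = 0.8393 / 2.2597 = 0.3714
c = 270 / 1190^0.3714 = 270 / 13.88 = 19.45
S₃ = 19.45 × 381^0.3714 = 19.45 × 9.092 ≈ 176.9

177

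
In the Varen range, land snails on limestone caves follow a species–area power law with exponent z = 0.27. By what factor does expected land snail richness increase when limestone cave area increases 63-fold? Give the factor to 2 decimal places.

3.06

S₂/S₁ = (A₂/A₁)^z = 63^0.27
ln(S₂/S₁) = 0.27 × ln 63 = 0.27 × 4.1431 = 1.1186
S₂/S₁ = e^1.1186 ≈ 3.061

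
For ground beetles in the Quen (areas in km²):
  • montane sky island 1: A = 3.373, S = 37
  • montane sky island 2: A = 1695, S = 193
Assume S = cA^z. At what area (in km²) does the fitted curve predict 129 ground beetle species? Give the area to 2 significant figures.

z = ln(193/37) / ln(1695/3.373) = 1.6518 / 6.2196 = 0.2656
c = 37 / 3.373^0.2656 = 37 / 1.381 = 26.79
A = (129/26.79)^(1/0.2656) ⇒ ln A = ln(4.815)/0.2656 = 5.9184
A = e^5.9184 ≈ 371.8 km²

370 km²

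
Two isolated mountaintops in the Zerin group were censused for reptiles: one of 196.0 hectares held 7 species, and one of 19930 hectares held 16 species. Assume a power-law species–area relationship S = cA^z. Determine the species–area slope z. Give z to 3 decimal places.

0.179

Taking logs: ln S = ln c + z ln A, so z = (ln S₂ − ln S₁)/(ln A₂ − ln A₁).
z = ln(16/7) / ln(19930/196) = ln(2.286) / ln(101.7) = 0.8267 / 4.6219 = 0.1789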